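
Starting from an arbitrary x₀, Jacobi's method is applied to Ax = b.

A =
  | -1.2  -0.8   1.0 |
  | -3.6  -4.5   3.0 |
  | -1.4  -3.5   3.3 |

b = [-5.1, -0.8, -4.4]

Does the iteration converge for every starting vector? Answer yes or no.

Write A = D+L+U with D = diag(-1.2, -4.5, 3.3).
Jacobi T = -D⁻¹(L+U): T[1,0] = -(-3.6)/(-4.5) = -0.8000; T[1,1] = 0.
  T[0,:] = [+0.0000 -0.6667 +0.8333]
  T[1,:] = [-0.8000 +0.0000 +0.6667]
  T[2,:] = [+0.4242 +1.0606 +0.0000]
moduli |λ_i(T)| = 1.4826, 0.7772, 0.7772.
ρ(T) = max|λ| = 1.4826; 1.4826 > 1: divergent.

no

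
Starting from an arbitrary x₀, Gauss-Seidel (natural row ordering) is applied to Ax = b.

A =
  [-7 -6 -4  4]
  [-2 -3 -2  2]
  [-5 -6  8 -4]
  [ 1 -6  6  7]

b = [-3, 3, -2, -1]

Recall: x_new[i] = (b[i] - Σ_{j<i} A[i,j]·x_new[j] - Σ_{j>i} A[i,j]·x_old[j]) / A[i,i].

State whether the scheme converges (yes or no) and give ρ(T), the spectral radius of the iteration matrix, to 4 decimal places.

no, ρ = 1.4166

Let D = diag(-7, -3, 8, 7); L, U the strict triangles.
Gauss-Seidel: T = -(D+L)⁻¹U, row 0 first, T[0,1] = -(-6)/(-7) = -0.8571; later rows by forward substitution.
  T[0,:] = [+0.0000, -0.8571, -0.5714, +0.5714]
  T[1,:] = [+0.0000, +0.5714, -0.2857, +0.2857]
  T[2,:] = [+0.0000, -0.1071, -0.5714, +1.0714]
  T[3,:] = [+0.0000, +0.7041, +0.3265, -0.7551]
|eigenvalues of T|: 1.4166, 0.6146, 0.0469, 0.0000.
ρ = 1.4166; 1.4166 > 1: divergent.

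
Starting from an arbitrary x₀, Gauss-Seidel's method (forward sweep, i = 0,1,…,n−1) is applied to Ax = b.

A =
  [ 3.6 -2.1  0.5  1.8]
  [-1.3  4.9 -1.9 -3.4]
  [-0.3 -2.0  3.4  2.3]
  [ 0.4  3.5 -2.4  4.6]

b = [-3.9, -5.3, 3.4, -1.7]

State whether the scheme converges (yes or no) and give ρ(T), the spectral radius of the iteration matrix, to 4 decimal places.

yes, ρ = 0.5922

Write A = D+L+U with D = diag(3.6, 4.9, 3.4, 4.6).
T_GS = -(D+L)⁻¹U: row 0 first, T[0,2] = -(0.5)/(3.6) = -0.1389; later rows by forward substitution.
  T[0,:] = [+0.0000, +0.5833, -0.1389, -0.5000]
  T[1,:] = [+0.0000, +0.1548, +0.3509, +0.5612]
  T[2,:] = [+0.0000, +0.1425, +0.1942, -0.3905]
  T[3,:] = [+0.0000, -0.0941, -0.1536, -0.5873]
eigenvalue magnitudes: 0.5922, 0.4088, 0.0550, 0.0000.
ρ(T) = max|λ| = 0.5922; 0.5922 < 1: convergent.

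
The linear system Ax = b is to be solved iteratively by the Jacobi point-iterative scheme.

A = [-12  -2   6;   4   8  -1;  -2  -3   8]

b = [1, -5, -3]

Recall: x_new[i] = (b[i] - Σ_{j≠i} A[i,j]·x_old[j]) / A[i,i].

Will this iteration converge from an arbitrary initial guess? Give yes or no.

Diagonal D = diag(-12, 8, 8); L, U strict lower/upper.
Jacobi: T = -D⁻¹(L+U), T[0,2] = -(6)/(-12) = +0.5000; T[0,0] = 0.
  T[0,:] = [+0.0000 -0.1667 +0.5000]
  T[1,:] = [-0.5000 +0.0000 +0.1250]
  T[2,:] = [+0.2500 +0.3750 +0.0000]
|eigenvalues of T|: 0.6402, 0.3932, 0.3932.
ρ(T) = max|λ| = 0.6402; 0.6402 < 1: convergent.

yes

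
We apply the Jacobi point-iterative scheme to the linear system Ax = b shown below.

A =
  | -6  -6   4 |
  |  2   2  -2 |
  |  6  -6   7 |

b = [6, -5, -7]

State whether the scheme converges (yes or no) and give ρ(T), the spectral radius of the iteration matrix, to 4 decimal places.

no, ρ = 1.2319

Diagonal D = diag(-6, 2, 7); L, U strict lower/upper.
Jacobi: T = -D⁻¹(L+U), T[2,1] = -(-6)/(7) = +0.8571; T[2,2] = 0.
  T[0,:] = [+0.0000  -1.0000  +0.6667]
  T[1,:] = [-1.0000  +0.0000  +1.0000]
  T[2,:] = [-0.8571  +0.8571  +0.0000]
|roots of det(T-λI)|: 1.2319, 1.0000, 0.2319.
ρ = 1.2319; 1.2319 > 1: divergent.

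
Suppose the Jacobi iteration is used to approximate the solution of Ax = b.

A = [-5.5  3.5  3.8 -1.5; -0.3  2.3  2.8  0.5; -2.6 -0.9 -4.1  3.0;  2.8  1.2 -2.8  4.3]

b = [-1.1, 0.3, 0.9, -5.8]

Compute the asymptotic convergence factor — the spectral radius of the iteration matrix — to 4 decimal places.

1.1958

Diagonal D = diag(-5.5, 2.3, -4.1, 4.3); L, U strict lower/upper.
T_J = -D⁻¹(L+U): T[0,2] = -(3.8)/(-5.5) = +0.6909; T[0,0] = 0.
  T[0,:] = [+0.0000, +0.6364, +0.6909, -0.2727]
  T[1,:] = [+0.1304, +0.0000, -1.2174, -0.2174]
  T[2,:] = [-0.6341, -0.2195, +0.0000, +0.7317]
  T[3,:] = [-0.6512, -0.2791, +0.6512, +0.0000]
moduli |λ_i(T)| = 1.1958, 0.7109, 0.6771, 0.6771.
ρ = 1.1958; 1.1958 > 1: divergent.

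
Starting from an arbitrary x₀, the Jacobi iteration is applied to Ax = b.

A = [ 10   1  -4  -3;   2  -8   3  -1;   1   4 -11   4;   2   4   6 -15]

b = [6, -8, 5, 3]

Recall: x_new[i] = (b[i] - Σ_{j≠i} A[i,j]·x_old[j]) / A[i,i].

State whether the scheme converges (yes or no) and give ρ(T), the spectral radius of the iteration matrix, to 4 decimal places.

yes, ρ = 0.6976

Diagonal D = diag(10, -8, -11, -15); L, U strict lower/upper.
Jacobi: T = -D⁻¹(L+U), T[2,1] = -(4)/(-11) = +0.3636; T[2,2] = 0.
  T[0,:] = [+0.0000, -0.1000, +0.4000, +0.3000]
  T[1,:] = [+0.2500, +0.0000, +0.3750, -0.1250]
  T[2,:] = [+0.0909, +0.3636, +0.0000, +0.3636]
  T[3,:] = [+0.1333, +0.2667, +0.4000, +0.0000]
|λ(T)| sorted: 0.6976, 0.4006, 0.2603, 0.2603.
ρ = 0.6976; 0.6976 < 1 ⇒ converges.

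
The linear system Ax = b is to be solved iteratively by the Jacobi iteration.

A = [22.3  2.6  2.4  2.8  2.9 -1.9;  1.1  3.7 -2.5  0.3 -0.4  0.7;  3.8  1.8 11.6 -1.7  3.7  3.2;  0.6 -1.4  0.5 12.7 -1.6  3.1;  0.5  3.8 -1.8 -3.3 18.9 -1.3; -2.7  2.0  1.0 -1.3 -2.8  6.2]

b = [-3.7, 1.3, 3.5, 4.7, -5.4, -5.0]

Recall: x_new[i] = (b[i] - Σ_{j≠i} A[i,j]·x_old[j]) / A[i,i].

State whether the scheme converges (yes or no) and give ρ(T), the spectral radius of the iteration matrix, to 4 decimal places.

yes, ρ = 0.6451

Split A = D + L + U, D = diag(22.3, 3.7, 11.6, 12.7, 18.9, 6.2).
Jacobi T = -D⁻¹(L+U): T[3,2] = -(0.5)/(12.7) = -0.0394; T[3,3] = 0.
  T[0,:] = [+0.0000, -0.1166, -0.1076, -0.1256, -0.1300, +0.0852]
  T[1,:] = [-0.2973, +0.0000, +0.6757, -0.0811, +0.1081, -0.1892]
  T[2,:] = [-0.3276, -0.1552, +0.0000, +0.1466, -0.3190, -0.2759]
  T[3,:] = [-0.0472, +0.1102, -0.0394, +0.0000, +0.1260, -0.2441]
  T[4,:] = [-0.0265, -0.2011, +0.0952, +0.1746, +0.0000, +0.0688]
  T[5,:] = [+0.4355, -0.3226, -0.1613, +0.2097, +0.4516, +0.0000]
|λ(T)| sorted: 0.6451, 0.5128, 0.5128, 0.1982, 0.1982, 0.1052.
spectral radius ρ = 0.6451; 0.6451 < 1: convergent.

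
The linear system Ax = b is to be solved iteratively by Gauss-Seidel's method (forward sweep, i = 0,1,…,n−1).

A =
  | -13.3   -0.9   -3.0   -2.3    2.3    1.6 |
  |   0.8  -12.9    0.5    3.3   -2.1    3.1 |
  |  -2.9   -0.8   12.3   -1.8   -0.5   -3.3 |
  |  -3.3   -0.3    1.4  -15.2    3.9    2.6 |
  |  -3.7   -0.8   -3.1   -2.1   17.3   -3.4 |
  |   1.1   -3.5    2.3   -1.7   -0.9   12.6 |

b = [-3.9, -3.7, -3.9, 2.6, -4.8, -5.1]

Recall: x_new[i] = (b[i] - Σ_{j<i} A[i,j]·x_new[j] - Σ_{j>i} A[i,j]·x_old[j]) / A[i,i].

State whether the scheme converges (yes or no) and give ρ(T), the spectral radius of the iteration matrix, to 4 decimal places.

yes, ρ = 0.2627

Write A = D+L+U with D = diag(-13.3, -12.9, 12.3, -15.2, 17.3, 12.6).
GS T = -(D+L)⁻¹U: row 0 first, T[0,4] = -(2.3)/(-13.3) = +0.1729; later rows by forward substitution.
  T[0,:] = [+0.0000 -0.0677 -0.2256 -0.1729 +0.1729 +0.1203]
  T[1,:] = [+0.0000 -0.0042 +0.0248 +0.2451 -0.1521 +0.2478]
  T[2,:] = [+0.0000 -0.0162 -0.0516 +0.1215 +0.0715 +0.3128]
  T[3,:] = [+0.0000 +0.0133 +0.0437 +0.0439 +0.2286 +0.1689]
  T[4,:] = [+0.0000 -0.0160 -0.0510 +0.0015 +0.0705 +0.3103]
  T[5,:] = [+0.0000 +0.0084 +0.0382 +0.0670 -0.0345 +0.0462]
|λ(T)| sorted: 0.2627, 0.1320, 0.1254, 0.1254, 0.0031, 0.0000.
ρ = 0.2627; 0.2627 < 1, so it converges for any x₀.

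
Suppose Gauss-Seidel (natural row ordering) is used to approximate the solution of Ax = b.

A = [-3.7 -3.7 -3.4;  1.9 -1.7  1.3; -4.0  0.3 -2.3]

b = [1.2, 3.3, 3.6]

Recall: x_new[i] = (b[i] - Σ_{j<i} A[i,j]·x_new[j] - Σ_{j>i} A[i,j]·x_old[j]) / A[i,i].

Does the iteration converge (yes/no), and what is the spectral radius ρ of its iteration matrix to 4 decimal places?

Diagonal D = diag(-3.7, -1.7, -2.3); L, U strict lower/upper.
GS T = -(D+L)⁻¹U: row 0 first, T[0,1] = -(-3.7)/(-3.7) = -1.0000; later rows by forward substitution.
  T[0,:] = [+0.0000  -1.0000  -0.9189]
  T[1,:] = [+0.0000  -1.1176  -0.2623]
  T[2,:] = [+0.0000  +1.5934  +1.5639]
|eigenvalues of T|: 1.3977, 0.9515, 0.0000.
spectral radius ρ = 1.3977; 1.3977 > 1: divergent.

no, ρ = 1.3977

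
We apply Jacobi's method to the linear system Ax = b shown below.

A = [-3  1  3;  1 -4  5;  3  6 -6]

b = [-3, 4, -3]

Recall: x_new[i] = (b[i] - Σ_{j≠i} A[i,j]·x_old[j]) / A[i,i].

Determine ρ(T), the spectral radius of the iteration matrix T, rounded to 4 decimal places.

A = D + L + U where D = diag(-3, -4, -6).
Jacobi T = -D⁻¹(L+U): T[0,1] = -(1)/(-3) = +0.3333; T[0,0] = 0.
  T[0,:] = [+0.0000, +0.3333, +1.0000]
  T[1,:] = [+0.2500, +0.0000, +1.2500]
  T[2,:] = [+0.5000, +1.0000, +0.0000]
|λ(T)| sorted: 1.4650, 1.2055, 0.2595.
spectral radius ρ = 1.4650; 1.4650 > 1: divergent.

1.4650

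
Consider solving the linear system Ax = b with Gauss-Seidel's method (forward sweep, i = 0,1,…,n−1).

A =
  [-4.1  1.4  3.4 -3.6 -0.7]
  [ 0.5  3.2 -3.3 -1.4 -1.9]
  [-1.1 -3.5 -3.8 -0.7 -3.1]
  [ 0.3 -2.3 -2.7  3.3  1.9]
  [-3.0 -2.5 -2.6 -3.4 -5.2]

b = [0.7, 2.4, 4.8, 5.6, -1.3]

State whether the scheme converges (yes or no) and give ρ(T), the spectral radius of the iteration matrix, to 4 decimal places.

Write A = D+L+U with D = diag(-4.1, 3.2, -3.8, 3.3, -5.2).
T_GS = -(D+L)⁻¹U: row 0 first, T[0,2] = -(3.4)/(-4.1) = +0.8293; later rows by forward substitution.
  T[0,:] = [+0.0000 +0.3415 +0.8293 -0.8780 -0.1707]
  T[1,:] = [+0.0000 -0.0534 +0.9017 +0.5747 +0.6204]
  T[2,:] = [+0.0000 -0.0497 -1.0705 -0.4594 -1.3378]
  T[3,:] = [+0.0000 -0.1089 -0.3228 +0.1045 -1.2224]
  T[4,:] = [+0.0000 -0.0753 -0.1656 +0.3916 +1.2684]
moduli |λ_i(T)| = 1.1210, 0.7068, 0.7068, 0.0385, 0.0000.
spectral radius ρ = 1.1210; 1.1210 > 1: divergent.

no, ρ = 1.1210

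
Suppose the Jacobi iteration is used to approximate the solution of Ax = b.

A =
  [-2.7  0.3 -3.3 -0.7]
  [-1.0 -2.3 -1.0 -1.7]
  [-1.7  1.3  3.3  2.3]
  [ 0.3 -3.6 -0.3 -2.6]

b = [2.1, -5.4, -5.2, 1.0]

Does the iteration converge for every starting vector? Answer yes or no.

no

Write A = D+L+U with D = diag(-2.7, -2.3, 3.3, -2.6).
Jacobi: T = -D⁻¹(L+U), T[1,0] = -(-1)/(-2.3) = -0.4348; T[1,1] = 0.
  T[0,:] = [+0.0000  +0.1111  -1.2222  -0.2593]
  T[1,:] = [-0.4348  +0.0000  -0.4348  -0.7391]
  T[2,:] = [+0.5152  -0.3939  +0.0000  -0.6970]
  T[3,:] = [+0.1154  -1.3846  -0.1154  +0.0000]
eigenvalue magnitudes: 1.3181, 0.9669, 0.9114, 0.9114.
ρ(T) = max|λ| = 1.3181; 1.3181 > 1, so it fails to converge.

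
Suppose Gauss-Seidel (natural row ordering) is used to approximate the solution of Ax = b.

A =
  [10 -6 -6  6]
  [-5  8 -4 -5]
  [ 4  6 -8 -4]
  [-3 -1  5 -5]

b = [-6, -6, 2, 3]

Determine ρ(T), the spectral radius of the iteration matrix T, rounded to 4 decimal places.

1.3290

Diagonal D = diag(10, 8, -8, -5); L, U strict lower/upper.
T_GS = -(D+L)⁻¹U: row 0 first, T[0,1] = -(-6)/(10) = +0.6000; later rows by forward substitution.
  T[0,:] = [+0.0000  +0.6000  +0.6000  -0.6000]
  T[1,:] = [+0.0000  +0.3750  +0.8750  +0.2500]
  T[2,:] = [+0.0000  +0.5813  +0.9563  -0.6125]
  T[3,:] = [+0.0000  +0.1462  +0.4213  -0.3025]
|roots of det(T-λI)|: 1.3290, 0.2602, 0.2602, 0.0000.
spectral radius ρ = 1.3290; 1.3290 > 1: divergent.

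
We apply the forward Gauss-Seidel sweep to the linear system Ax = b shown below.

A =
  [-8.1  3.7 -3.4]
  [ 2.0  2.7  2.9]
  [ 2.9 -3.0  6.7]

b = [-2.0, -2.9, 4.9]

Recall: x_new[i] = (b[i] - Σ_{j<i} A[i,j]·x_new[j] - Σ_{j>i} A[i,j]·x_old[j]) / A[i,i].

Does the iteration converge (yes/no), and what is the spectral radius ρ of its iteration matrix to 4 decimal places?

yes, ρ = 0.7731

Split A = D + L + U, D = diag(-8.1, 2.7, 6.7).
GS T = -(D+L)⁻¹U: row 0 first, T[0,1] = -(3.7)/(-8.1) = +0.4568; later rows by forward substitution.
  T[0,:] = [+0.0000 +0.4568 -0.4198]
  T[1,:] = [+0.0000 -0.3384 -0.7631]
  T[2,:] = [+0.0000 -0.3492 -0.1600]
eigenvalue magnitudes: 0.7731, 0.2747, 0.0000.
ρ = 0.7731; 0.7731 < 1 ⇒ converges.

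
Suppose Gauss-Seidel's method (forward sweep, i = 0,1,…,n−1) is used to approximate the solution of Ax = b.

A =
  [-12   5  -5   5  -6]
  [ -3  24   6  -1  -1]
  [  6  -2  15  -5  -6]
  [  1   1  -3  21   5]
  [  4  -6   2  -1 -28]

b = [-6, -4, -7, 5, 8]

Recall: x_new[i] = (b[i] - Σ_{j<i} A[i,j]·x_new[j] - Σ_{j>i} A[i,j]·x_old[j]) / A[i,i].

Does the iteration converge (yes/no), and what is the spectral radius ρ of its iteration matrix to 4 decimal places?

yes, ρ = 0.3247

Write A = D+L+U with D = diag(-12, 24, 15, 21, -28).
Gauss-Seidel: T = -(D+L)⁻¹U, row 0 first, T[0,3] = -(5)/(-12) = +0.4167; later rows by forward substitution.
  T[0,:] = [+0.0000, +0.4167, -0.4167, +0.4167, -0.5000]
  T[1,:] = [+0.0000, +0.0521, -0.3021, +0.0938, -0.0208]
  T[2,:] = [+0.0000, -0.1597, +0.1264, +0.1792, +0.5972]
  T[3,:] = [+0.0000, -0.0451, +0.0523, +0.0013, -0.1280]
  T[4,:] = [+0.0000, +0.0386, +0.0124, +0.0522, -0.0197]
moduli |λ_i(T)| = 0.3247, 0.2226, 0.1278, 0.1278, 0.0000.
ρ = 0.3247; 0.3247 < 1: convergent.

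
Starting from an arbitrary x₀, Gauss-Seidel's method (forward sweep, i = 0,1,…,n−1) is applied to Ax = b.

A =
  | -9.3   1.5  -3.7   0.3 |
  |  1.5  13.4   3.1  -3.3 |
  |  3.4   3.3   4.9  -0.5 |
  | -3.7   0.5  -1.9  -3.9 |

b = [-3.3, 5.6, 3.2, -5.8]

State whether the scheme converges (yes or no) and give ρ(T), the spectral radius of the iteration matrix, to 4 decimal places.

yes, ρ = 0.3731

A = D + L + U where D = diag(-9.3, 13.4, 4.9, -3.9).
GS T = -(D+L)⁻¹U: row 0 first, T[0,3] = -(0.3)/(-9.3) = +0.0323; later rows by forward substitution.
  T[0,:] = [+0.0000  +0.1613  -0.3978  +0.0323]
  T[1,:] = [+0.0000  -0.0181  -0.1868  +0.2427]
  T[2,:] = [+0.0000  -0.0998  +0.4019  -0.0838]
  T[3,:] = [+0.0000  -0.1067  +0.1577  +0.0413]
|roots of det(T-λI)|: 0.3731, 0.0984, 0.0984, 0.0000.
ρ = 0.3731; 0.3731 < 1, so it converges for any x₀.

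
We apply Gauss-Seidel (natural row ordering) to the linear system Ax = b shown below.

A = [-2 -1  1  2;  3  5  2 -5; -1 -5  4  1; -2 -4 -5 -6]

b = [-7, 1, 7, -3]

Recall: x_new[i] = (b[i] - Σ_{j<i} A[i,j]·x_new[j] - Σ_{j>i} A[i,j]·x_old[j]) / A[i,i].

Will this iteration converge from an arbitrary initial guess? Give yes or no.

no

A = D + L + U where D = diag(-2, 5, 4, -6).
T_GS = -(D+L)⁻¹U: row 0 first, T[0,2] = -(1)/(-2) = +0.5000; later rows by forward substitution.
  T[0,:] = [+0.0000 -0.5000 +0.5000 +1.0000]
  T[1,:] = [+0.0000 +0.3000 -0.7000 +0.4000]
  T[2,:] = [+0.0000 +0.2500 -0.7500 +0.5000]
  T[3,:] = [+0.0000 -0.2417 +0.9250 -1.0167]
|eigenvalues of T|: 1.4294, 0.1282, 0.0909, 0.0000.
ρ(T) = max|λ| = 1.4294; 1.4294 > 1, so it fails to converge.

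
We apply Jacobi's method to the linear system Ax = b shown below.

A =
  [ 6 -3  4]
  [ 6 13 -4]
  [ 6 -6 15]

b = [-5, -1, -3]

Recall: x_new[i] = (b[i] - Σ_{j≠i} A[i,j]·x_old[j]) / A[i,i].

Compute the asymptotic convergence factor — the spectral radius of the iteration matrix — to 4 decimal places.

Write A = D+L+U with D = diag(6, 13, 15).
Jacobi T = -D⁻¹(L+U): T[2,0] = -(6)/(15) = -0.4000; T[2,2] = 0.
  T[0,:] = [+0.0000  +0.5000  -0.6667]
  T[1,:] = [-0.4615  +0.0000  +0.3077]
  T[2,:] = [-0.4000  +0.4000  +0.0000]
eigenvalue magnitudes: 0.5254, 0.3422, 0.3422.
spectral radius ρ = 0.5254; 0.5254 < 1: convergent.

0.5254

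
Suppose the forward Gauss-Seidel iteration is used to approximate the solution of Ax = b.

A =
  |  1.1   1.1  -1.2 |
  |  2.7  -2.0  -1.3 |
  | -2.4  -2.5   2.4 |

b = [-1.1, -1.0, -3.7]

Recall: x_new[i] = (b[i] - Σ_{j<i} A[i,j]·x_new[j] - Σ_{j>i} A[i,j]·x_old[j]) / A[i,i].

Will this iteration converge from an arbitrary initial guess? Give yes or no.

Let D = diag(1.1, -2, 2.4); L, U the strict triangles.
T_GS = -(D+L)⁻¹U: row 0 first, T[0,1] = -(1.1)/(1.1) = -1.0000; later rows by forward substitution.
  T[0,:] = [+0.0000 -1.0000 +1.0909]
  T[1,:] = [+0.0000 -1.3500 +0.8227]
  T[2,:] = [+0.0000 -2.4062 +1.9479]
|λ(T)| sorted: 1.1588, 0.5609, 0.0000.
spectral radius ρ = 1.1588; 1.1588 > 1, so it fails to converge.

no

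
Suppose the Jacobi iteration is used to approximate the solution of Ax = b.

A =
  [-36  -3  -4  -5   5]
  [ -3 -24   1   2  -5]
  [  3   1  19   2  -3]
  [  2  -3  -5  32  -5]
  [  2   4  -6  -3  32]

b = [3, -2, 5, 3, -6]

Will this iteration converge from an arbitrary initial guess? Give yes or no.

Let D = diag(-36, -24, 19, 32, 32); L, U the strict triangles.
Jacobi: T = -D⁻¹(L+U), T[2,0] = -(3)/(19) = -0.1579; T[2,2] = 0.
  T[0,:] = [+0.0000  -0.0833  -0.1111  -0.1389  +0.1389]
  T[1,:] = [-0.1250  +0.0000  +0.0417  +0.0833  -0.2083]
  T[2,:] = [-0.1579  -0.0526  +0.0000  -0.1053  +0.1579]
  T[3,:] = [-0.0625  +0.0938  +0.1562  +0.0000  +0.1562]
  T[4,:] = [-0.0625  -0.1250  +0.1875  +0.0938  +0.0000]
moduli |λ_i(T)| = 0.2674, 0.2101, 0.2101, 0.1218, 0.0302.
ρ = 0.2674; 0.2674 < 1 ⇒ converges.

yes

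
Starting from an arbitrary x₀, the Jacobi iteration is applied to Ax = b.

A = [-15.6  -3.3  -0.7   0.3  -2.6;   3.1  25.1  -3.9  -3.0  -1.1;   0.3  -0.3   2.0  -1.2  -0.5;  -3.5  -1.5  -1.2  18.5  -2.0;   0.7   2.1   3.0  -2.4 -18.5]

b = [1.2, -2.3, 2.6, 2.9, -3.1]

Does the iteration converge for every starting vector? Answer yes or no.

yes

Split A = D + L + U, D = diag(-15.6, 25.1, 2, 18.5, -18.5).
T_J = -D⁻¹(L+U): T[2,4] = -(-0.5)/(2) = +0.2500; T[2,2] = 0.
  T[0,:] = [+0.0000 -0.2115 -0.0449 +0.0192 -0.1667]
  T[1,:] = [-0.1235 +0.0000 +0.1554 +0.1195 +0.0438]
  T[2,:] = [-0.1500 +0.1500 +0.0000 +0.6000 +0.2500]
  T[3,:] = [+0.1892 +0.0811 +0.0649 +0.0000 +0.1081]
  T[4,:] = [+0.0378 +0.1135 +0.1622 -0.1297 +0.0000]
|λ(T)| sorted: 0.3994, 0.3210, 0.3210, 0.1834, 0.0567.
ρ = 0.3994; 0.3994 < 1 ⇒ converges.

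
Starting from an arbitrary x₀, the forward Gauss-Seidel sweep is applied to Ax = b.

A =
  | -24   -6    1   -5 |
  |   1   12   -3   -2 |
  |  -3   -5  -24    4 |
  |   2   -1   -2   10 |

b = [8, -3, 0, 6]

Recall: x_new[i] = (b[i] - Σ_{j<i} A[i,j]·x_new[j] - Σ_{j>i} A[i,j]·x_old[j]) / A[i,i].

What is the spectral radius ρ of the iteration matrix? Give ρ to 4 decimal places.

A = D + L + U where D = diag(-24, 12, -24, 10).
GS T = -(D+L)⁻¹U: row 0 first, T[0,3] = -(-5)/(-24) = -0.2083; later rows by forward substitution.
  T[0,:] = [+0.0000 -0.2500 +0.0417 -0.2083]
  T[1,:] = [+0.0000 +0.0208 +0.2465 +0.1840]
  T[2,:] = [+0.0000 +0.0269 -0.0566 +0.1544]
  T[3,:] = [+0.0000 +0.0575 +0.0050 +0.0909]
|roots of det(T-λI)|: 0.2096, 0.0997, 0.0997, 0.0000.
ρ = 0.2096; 0.2096 < 1, so it converges for any x₀.

0.2096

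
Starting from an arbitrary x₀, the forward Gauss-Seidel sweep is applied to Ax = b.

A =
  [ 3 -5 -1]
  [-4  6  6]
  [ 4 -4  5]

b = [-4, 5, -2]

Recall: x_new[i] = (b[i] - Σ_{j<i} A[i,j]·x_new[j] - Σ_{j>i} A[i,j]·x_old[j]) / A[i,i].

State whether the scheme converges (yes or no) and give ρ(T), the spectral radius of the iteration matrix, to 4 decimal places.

no, ρ = 1.2711

Let D = diag(3, 6, 5); L, U the strict triangles.
Gauss-Seidel: T = -(D+L)⁻¹U, row 0 first, T[0,2] = -(-1)/(3) = +0.3333; later rows by forward substitution.
  T[0,:] = [+0.0000  +1.6667  +0.3333]
  T[1,:] = [+0.0000  +1.1111  -0.7778]
  T[2,:] = [+0.0000  -0.4444  -0.8889]
eigenvalue magnitudes: 1.2711, 1.0489, 0.0000.
ρ = 1.2711; 1.2711 > 1 ⇒ diverges.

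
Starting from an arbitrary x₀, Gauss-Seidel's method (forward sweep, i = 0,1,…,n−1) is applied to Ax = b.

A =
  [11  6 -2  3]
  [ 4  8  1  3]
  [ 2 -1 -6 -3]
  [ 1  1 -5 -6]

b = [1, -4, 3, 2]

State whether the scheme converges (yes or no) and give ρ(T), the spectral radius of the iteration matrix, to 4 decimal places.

Write A = D+L+U with D = diag(11, 8, -6, -6).
T_GS = -(D+L)⁻¹U: row 0 first, T[0,2] = -(-2)/(11) = +0.1818; later rows by forward substitution.
  T[0,:] = [+0.0000  -0.5455  +0.1818  -0.2727]
  T[1,:] = [+0.0000  +0.2727  -0.2159  -0.2386]
  T[2,:] = [+0.0000  -0.2273  +0.0966  -0.5511]
  T[3,:] = [+0.0000  +0.1439  -0.0862  +0.3741]
|eigenvalues of T|: 0.5303, 0.2551, 0.0420, 0.0000.
ρ(T) = max|λ| = 0.5303; 0.5303 < 1, so it converges for any x₀.

yes, ρ = 0.5303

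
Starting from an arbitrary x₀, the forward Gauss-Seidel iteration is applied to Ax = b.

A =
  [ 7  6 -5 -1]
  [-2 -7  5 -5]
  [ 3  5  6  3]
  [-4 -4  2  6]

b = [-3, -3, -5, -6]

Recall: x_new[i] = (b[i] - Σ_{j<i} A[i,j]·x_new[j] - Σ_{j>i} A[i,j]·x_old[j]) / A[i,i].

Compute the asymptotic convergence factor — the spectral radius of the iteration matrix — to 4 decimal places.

1.2383

A = D + L + U where D = diag(7, -7, 6, 6).
T_GS = -(D+L)⁻¹U: row 0 first, T[0,1] = -(6)/(7) = -0.8571; later rows by forward substitution.
  T[0,:] = [+0.0000  -0.8571  +0.7143  +0.1429]
  T[1,:] = [+0.0000  +0.2449  +0.5102  -0.7551]
  T[2,:] = [+0.0000  +0.2245  -0.7823  +0.0578]
  T[3,:] = [+0.0000  -0.4830  +1.0771  -0.4274]
eigenvalue magnitudes: 1.2383, 0.5651, 0.2917, 0.0000.
ρ(T) = max|λ| = 1.2383; 1.2383 > 1, so it fails to converge.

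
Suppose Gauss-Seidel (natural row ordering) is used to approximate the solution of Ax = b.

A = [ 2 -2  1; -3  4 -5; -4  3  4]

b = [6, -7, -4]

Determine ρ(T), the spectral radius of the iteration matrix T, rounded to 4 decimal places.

Diagonal D = diag(2, 4, 4); L, U strict lower/upper.
GS T = -(D+L)⁻¹U: row 0 first, T[0,1] = -(-2)/(2) = +1.0000; later rows by forward substitution.
  T[0,:] = [+0.0000, +1.0000, -0.5000]
  T[1,:] = [+0.0000, +0.7500, +0.8750]
  T[2,:] = [+0.0000, +0.4375, -1.1562]
eigenvalue magnitudes: 1.3395, 0.9332, 0.0000.
ρ = 1.3395; 1.3395 > 1 ⇒ diverges.

1.3395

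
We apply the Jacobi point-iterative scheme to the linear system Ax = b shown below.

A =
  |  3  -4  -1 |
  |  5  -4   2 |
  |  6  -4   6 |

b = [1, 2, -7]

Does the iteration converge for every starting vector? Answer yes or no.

no

Split A = D + L + U, D = diag(3, -4, 6).
Jacobi: T = -D⁻¹(L+U), T[2,0] = -(6)/(6) = -1.0000; T[2,2] = 0.
  T[0,:] = [+0.0000 +1.3333 +0.3333]
  T[1,:] = [+1.2500 +0.0000 +0.5000]
  T[2,:] = [-1.0000 +0.6667 +0.0000]
moduli |λ_i(T)| = 1.3948, 1.1530, 0.2418.
ρ = 1.3948; 1.3948 > 1: divergent.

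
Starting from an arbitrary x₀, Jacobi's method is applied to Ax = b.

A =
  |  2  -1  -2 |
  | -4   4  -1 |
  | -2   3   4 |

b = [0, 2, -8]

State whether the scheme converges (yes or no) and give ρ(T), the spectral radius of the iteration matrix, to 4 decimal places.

Split A = D + L + U, D = diag(2, 4, 4).
Jacobi: T = -D⁻¹(L+U), T[2,0] = -(-2)/(4) = +0.5000; T[2,2] = 0.
  T[0,:] = [+0.0000, +0.5000, +1.0000]
  T[1,:] = [+1.0000, +0.0000, +0.2500]
  T[2,:] = [+0.5000, -0.7500, +0.0000]
|roots of det(T-λI)|: 1.1810, 0.7630, 0.7630.
ρ = 1.1810; 1.1810 > 1, so it fails to converge.

no, ρ = 1.1810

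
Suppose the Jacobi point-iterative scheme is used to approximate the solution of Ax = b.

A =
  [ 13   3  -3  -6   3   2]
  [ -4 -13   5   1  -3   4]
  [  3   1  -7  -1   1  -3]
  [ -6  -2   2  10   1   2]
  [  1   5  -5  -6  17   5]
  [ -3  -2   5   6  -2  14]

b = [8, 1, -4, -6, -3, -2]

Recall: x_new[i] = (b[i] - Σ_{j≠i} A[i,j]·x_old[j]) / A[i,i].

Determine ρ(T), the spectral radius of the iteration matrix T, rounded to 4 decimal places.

Diagonal D = diag(13, -13, -7, 10, 17, 14); L, U strict lower/upper.
Jacobi: T = -D⁻¹(L+U), T[4,5] = -(5)/(17) = -0.2941; T[4,4] = 0.
  T[0,:] = [+0.0000  -0.2308  +0.2308  +0.4615  -0.2308  -0.1538]
  T[1,:] = [-0.3077  +0.0000  +0.3846  +0.0769  -0.2308  +0.3077]
  T[2,:] = [+0.4286  +0.1429  +0.0000  -0.1429  +0.1429  -0.4286]
  T[3,:] = [+0.6000  +0.2000  -0.2000  +0.0000  -0.1000  -0.2000]
  T[4,:] = [-0.0588  -0.2941  +0.2941  +0.3529  +0.0000  -0.2941]
  T[5,:] = [+0.2143  +0.1429  -0.3571  -0.4286  +0.1429  +0.0000]
|roots of det(T-λI)|: 1.1203, 0.4827, 0.4827, 0.2633, 0.0817, 0.0817.
spectral radius ρ = 1.1203; 1.1203 > 1, so it fails to converge.

1.1203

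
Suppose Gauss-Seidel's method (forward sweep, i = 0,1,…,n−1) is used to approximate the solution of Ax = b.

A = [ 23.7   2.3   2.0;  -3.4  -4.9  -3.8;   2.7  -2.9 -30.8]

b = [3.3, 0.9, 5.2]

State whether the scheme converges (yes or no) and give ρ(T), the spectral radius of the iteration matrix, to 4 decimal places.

yes, ρ = 0.1670

Write A = D+L+U with D = diag(23.7, -4.9, -30.8).
Gauss-Seidel: T = -(D+L)⁻¹U, row 0 first, T[0,2] = -(2)/(23.7) = -0.0844; later rows by forward substitution.
  T[0,:] = [+0.0000  -0.0970  -0.0844]
  T[1,:] = [+0.0000  +0.0673  -0.7170]
  T[2,:] = [+0.0000  -0.0148  +0.0601]
|eigenvalues of T|: 0.1670, 0.0395, 0.0000.
ρ = 0.1670; 0.1670 < 1 ⇒ converges.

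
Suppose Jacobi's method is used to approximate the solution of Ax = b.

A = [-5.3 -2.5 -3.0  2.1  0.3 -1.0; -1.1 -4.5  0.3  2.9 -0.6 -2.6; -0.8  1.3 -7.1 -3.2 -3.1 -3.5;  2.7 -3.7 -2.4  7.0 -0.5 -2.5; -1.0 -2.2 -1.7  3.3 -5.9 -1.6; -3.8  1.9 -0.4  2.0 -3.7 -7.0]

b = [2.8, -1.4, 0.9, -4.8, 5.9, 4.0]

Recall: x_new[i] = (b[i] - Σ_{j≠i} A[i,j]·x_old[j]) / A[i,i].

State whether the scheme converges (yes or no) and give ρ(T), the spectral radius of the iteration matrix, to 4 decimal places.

Write A = D+L+U with D = diag(-5.3, -4.5, -7.1, 7, -5.9, -7).
T_J = -D⁻¹(L+U): T[0,5] = -(-1)/(-5.3) = -0.1887; T[0,0] = 0.
  T[0,:] = [+0.0000  -0.4717  -0.5660  +0.3962  +0.0566  -0.1887]
  T[1,:] = [-0.2444  +0.0000  +0.0667  +0.6444  -0.1333  -0.5778]
  T[2,:] = [-0.1127  +0.1831  +0.0000  -0.4507  -0.4366  -0.4930]
  T[3,:] = [-0.3857  +0.5286  +0.3429  +0.0000  +0.0714  +0.3571]
  T[4,:] = [-0.1695  -0.3729  -0.2881  +0.5593  +0.0000  -0.2712]
  T[5,:] = [-0.5429  +0.2714  -0.0571  +0.2857  -0.5286  +0.0000]
|eigenvalues of T|: 1.1702, 0.8536, 0.8536, 0.2913, 0.2082, 0.2082.
ρ = 1.1702; 1.1702 > 1 ⇒ diverges.

no, ρ = 1.1702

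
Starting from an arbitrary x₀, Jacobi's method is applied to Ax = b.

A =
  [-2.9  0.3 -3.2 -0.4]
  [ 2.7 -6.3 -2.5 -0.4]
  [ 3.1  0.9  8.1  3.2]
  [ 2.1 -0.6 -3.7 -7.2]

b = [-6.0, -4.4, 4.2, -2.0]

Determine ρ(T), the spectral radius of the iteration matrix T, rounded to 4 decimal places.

0.9047

Let D = diag(-2.9, -6.3, 8.1, -7.2); L, U the strict triangles.
Jacobi T = -D⁻¹(L+U): T[3,0] = -(2.1)/(-7.2) = +0.2917; T[3,3] = 0.
  T[0,:] = [+0.0000  +0.1034  -1.1034  -0.1379]
  T[1,:] = [+0.4286  +0.0000  -0.3968  -0.0635]
  T[2,:] = [-0.3827  -0.1111  +0.0000  -0.3951]
  T[3,:] = [+0.2917  -0.0833  -0.5139  +0.0000]
|λ(T)| sorted: 0.9047, 0.5802, 0.4359, 0.1114.
ρ = 0.9047; 0.9047 < 1, so it converges for any x₀.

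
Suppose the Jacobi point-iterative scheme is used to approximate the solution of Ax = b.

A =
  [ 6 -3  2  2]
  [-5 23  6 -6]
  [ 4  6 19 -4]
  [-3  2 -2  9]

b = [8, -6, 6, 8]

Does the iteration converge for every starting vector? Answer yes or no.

yes

Write A = D+L+U with D = diag(6, 23, 19, 9).
T_J = -D⁻¹(L+U): T[0,3] = -(2)/(6) = -0.3333; T[0,0] = 0.
  T[0,:] = [+0.0000, +0.5000, -0.3333, -0.3333]
  T[1,:] = [+0.2174, +0.0000, -0.2609, +0.2609]
  T[2,:] = [-0.2105, -0.3158, +0.0000, +0.2105]
  T[3,:] = [+0.3333, -0.2222, +0.2222, +0.0000]
eigenvalue magnitudes: 0.5872, 0.3609, 0.3609, 0.1906.
ρ(T) = max|λ| = 0.5872; 0.5872 < 1 ⇒ converges.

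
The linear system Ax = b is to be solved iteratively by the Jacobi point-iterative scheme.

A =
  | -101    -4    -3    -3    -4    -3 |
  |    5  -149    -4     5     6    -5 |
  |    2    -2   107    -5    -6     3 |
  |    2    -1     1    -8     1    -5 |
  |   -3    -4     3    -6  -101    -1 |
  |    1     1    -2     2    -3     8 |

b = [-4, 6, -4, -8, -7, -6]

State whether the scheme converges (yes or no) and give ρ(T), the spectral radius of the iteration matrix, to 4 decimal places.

yes, ρ = 0.4012

Split A = D + L + U, D = diag(-101, -149, 107, -8, -101, 8).
T_J = -D⁻¹(L+U): T[2,0] = -(2)/(107) = -0.0187; T[2,2] = 0.
  T[0,:] = [+0.0000  -0.0396  -0.0297  -0.0297  -0.0396  -0.0297]
  T[1,:] = [+0.0336  +0.0000  -0.0268  +0.0336  +0.0403  -0.0336]
  T[2,:] = [-0.0187  +0.0187  +0.0000  +0.0467  +0.0561  -0.0280]
  T[3,:] = [+0.2500  -0.1250  +0.1250  +0.0000  +0.1250  -0.6250]
  T[4,:] = [-0.0297  -0.0396  +0.0297  -0.0594  +0.0000  -0.0099]
  T[5,:] = [-0.1250  -0.1250  +0.2500  -0.2500  +0.3750  +0.0000]
eigenvalue magnitudes: 0.4012, 0.3294, 0.0692, 0.0692, 0.0622, 0.0050.
spectral radius ρ = 0.4012; 0.4012 < 1 ⇒ converges.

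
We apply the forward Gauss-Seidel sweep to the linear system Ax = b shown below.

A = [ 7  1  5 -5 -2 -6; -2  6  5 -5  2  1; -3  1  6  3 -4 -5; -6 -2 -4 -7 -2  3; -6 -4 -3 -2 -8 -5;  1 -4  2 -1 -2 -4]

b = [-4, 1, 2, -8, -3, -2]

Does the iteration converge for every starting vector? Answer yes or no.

Write A = D+L+U with D = diag(7, 6, 6, -7, -8, -4).
Gauss-Seidel: T = -(D+L)⁻¹U, row 0 first, T[0,3] = -(-5)/(7) = +0.7143; later rows by forward substitution.
  T[0,:] = [+0.0000 -0.1429 -0.7143 +0.7143 +0.2857 +0.8571]
  T[1,:] = [+0.0000 -0.0476 -1.0714 +1.0714 -0.2381 +0.1190]
  T[2,:] = [+0.0000 -0.0635 -0.1786 -0.3214 +0.8492 +1.2421]
  T[3,:] = [+0.0000 +0.1723 +1.0204 -0.7347 -0.9478 -1.0499]
  T[4,:] = [+0.0000 +0.1117 +0.8833 -0.7672 -0.1767 -1.5307]
  T[5,:] = [+0.0000 -0.1188 +0.1068 -0.4863 +1.0595 +1.7441]
|eigenvalues of T|: 1.5004, 1.2656, 1.2656, 0.1954, 0.0057, 0.0000.
ρ = 1.5004; 1.5004 > 1: divergent.

no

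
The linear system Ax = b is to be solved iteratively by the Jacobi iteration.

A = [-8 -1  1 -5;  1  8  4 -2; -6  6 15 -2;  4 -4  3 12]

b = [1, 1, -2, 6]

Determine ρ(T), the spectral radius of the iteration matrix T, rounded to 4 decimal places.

0.8301

Let D = diag(-8, 8, 15, 12); L, U the strict triangles.
Jacobi T = -D⁻¹(L+U): T[0,1] = -(-1)/(-8) = -0.1250; T[0,0] = 0.
  T[0,:] = [+0.0000, -0.1250, +0.1250, -0.6250]
  T[1,:] = [-0.1250, +0.0000, -0.5000, +0.2500]
  T[2,:] = [+0.4000, -0.4000, +0.0000, +0.1333]
  T[3,:] = [-0.3333, +0.3333, -0.2500, +0.0000]
|roots of det(T-λI)|: 0.8301, 0.5701, 0.1350, 0.1250.
ρ(T) = max|λ| = 0.8301; 0.8301 < 1: convergent.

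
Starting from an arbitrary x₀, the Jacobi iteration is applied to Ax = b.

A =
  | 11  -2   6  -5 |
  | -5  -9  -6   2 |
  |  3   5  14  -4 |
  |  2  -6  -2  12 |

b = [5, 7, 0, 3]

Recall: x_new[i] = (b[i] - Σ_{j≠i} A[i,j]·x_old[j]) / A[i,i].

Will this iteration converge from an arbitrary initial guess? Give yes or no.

Diagonal D = diag(11, -9, 14, 12); L, U strict lower/upper.
T_J = -D⁻¹(L+U): T[1,0] = -(-5)/(-9) = -0.5556; T[1,1] = 0.
  T[0,:] = [+0.0000  +0.1818  -0.5455  +0.4545]
  T[1,:] = [-0.5556  +0.0000  -0.6667  +0.2222]
  T[2,:] = [-0.2143  -0.3571  +0.0000  +0.2857]
  T[3,:] = [-0.1667  +0.5000  +0.1667  +0.0000]
moduli |λ_i(T)| = 0.8986, 0.5205, 0.5205, 0.4016.
spectral radius ρ = 0.8986; 0.8986 < 1 ⇒ converges.

yes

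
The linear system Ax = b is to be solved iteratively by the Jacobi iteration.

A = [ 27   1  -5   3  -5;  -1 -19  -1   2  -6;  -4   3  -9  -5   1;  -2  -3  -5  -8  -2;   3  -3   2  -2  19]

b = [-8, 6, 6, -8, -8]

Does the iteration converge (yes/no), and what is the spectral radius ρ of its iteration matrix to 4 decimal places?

yes, ρ = 0.5384

Split A = D + L + U, D = diag(27, -19, -9, -8, 19).
T_J = -D⁻¹(L+U): T[3,0] = -(-2)/(-8) = -0.2500; T[3,3] = 0.
  T[0,:] = [+0.0000, -0.0370, +0.1852, -0.1111, +0.1852]
  T[1,:] = [-0.0526, +0.0000, -0.0526, +0.1053, -0.3158]
  T[2,:] = [-0.4444, +0.3333, +0.0000, -0.5556, +0.1111]
  T[3,:] = [-0.2500, -0.3750, -0.6250, +0.0000, -0.2500]
  T[4,:] = [-0.1579, +0.1579, -0.1053, +0.1053, +0.0000]
moduli |λ_i(T)| = 0.5384, 0.4436, 0.3935, 0.3935, 0.1252.
spectral radius ρ = 0.5384; 0.5384 < 1 ⇒ converges.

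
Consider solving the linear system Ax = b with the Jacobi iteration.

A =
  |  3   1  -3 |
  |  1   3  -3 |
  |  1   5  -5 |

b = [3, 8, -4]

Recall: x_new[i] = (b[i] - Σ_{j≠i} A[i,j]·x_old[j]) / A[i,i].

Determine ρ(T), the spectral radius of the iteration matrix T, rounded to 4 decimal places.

1.2747

Write A = D+L+U with D = diag(3, 3, -5).
Jacobi T = -D⁻¹(L+U): T[0,2] = -(-3)/(3) = +1.0000; T[0,0] = 0.
  T[0,:] = [+0.0000  -0.3333  +1.0000]
  T[1,:] = [-0.3333  +0.0000  +1.0000]
  T[2,:] = [+0.2000  +1.0000  +0.0000]
eigenvalue magnitudes: 1.2747, 0.9414, 0.3333.
ρ(T) = max|λ| = 1.2747; 1.2747 > 1: divergent.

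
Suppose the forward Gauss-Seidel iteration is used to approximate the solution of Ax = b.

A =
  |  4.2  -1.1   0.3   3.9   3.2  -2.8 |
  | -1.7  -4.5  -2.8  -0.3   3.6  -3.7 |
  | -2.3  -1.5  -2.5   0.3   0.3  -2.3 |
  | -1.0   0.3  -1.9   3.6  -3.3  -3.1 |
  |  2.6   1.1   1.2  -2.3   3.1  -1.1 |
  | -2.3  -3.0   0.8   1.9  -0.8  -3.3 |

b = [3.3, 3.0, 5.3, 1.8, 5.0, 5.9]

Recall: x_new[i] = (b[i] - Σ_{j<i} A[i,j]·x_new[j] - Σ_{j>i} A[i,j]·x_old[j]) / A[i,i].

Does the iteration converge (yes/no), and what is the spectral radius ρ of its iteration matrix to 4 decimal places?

A = D + L + U where D = diag(4.2, -4.5, -2.5, 3.6, 3.1, -3.3).
Gauss-Seidel: T = -(D+L)⁻¹U, row 0 first, T[0,2] = -(0.3)/(4.2) = -0.0714; later rows by forward substitution.
  T[0,:] = [+0.0000  +0.2619  -0.0714  -0.9286  -0.7619  +0.6667]
  T[1,:] = [+0.0000  -0.0989  -0.5952  +0.2841  +1.0878  -1.0741]
  T[2,:] = [+0.0000  -0.1816  +0.4229  +0.8038  +0.1683  -0.8889]
  T[3,:] = [+0.0000  -0.0148  +0.2529  +0.1426  +0.7032  +0.6667]
  T[4,:] = [+0.0000  -0.1253  +0.2951  +0.4726  +0.7096  +1.0155]
  T[5,:] = [+0.0000  -0.1148  +0.7675  +0.5513  -0.1843  +0.4339]
|roots of det(T-λI)|: 1.5146, 0.8289, 0.8289, 0.3484, 0.0122, 0.0000.
spectral radius ρ = 1.5146; 1.5146 > 1, so it fails to converge.

no, ρ = 1.5146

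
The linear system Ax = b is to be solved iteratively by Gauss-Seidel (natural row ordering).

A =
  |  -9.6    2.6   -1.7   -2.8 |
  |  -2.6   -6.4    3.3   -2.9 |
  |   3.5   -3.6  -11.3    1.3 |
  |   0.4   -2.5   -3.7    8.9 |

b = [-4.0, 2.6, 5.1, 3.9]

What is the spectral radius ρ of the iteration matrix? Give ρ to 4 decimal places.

0.4697

Split A = D + L + U, D = diag(-9.6, -6.4, -11.3, 8.9).
T_GS = -(D+L)⁻¹U: row 0 first, T[0,1] = -(2.6)/(-9.6) = +0.2708; later rows by forward substitution.
  T[0,:] = [+0.0000  +0.2708  -0.1771  -0.2917]
  T[1,:] = [+0.0000  -0.1100  +0.5876  -0.3346]
  T[2,:] = [+0.0000  +0.1189  -0.2420  +0.1313]
  T[3,:] = [+0.0000  +0.0064  +0.0724  -0.0263]
|eigenvalues of T|: 0.4697, 0.0691, 0.0222, 0.0000.
spectral radius ρ = 0.4697; 0.4697 < 1: convergent.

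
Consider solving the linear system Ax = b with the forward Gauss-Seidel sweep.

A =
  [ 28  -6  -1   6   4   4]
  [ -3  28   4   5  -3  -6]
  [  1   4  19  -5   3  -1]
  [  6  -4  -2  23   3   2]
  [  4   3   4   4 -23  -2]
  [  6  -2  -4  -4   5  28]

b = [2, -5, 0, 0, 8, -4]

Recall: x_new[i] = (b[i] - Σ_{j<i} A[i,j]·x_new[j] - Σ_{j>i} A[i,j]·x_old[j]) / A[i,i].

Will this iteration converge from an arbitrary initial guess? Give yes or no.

yes

Split A = D + L + U, D = diag(28, 28, 19, 23, -23, 28).
T_GS = -(D+L)⁻¹U: row 0 first, T[0,1] = -(-6)/(28) = +0.2143; later rows by forward substitution.
  T[0,:] = [+0.0000, +0.2143, +0.0357, -0.2143, -0.1429, -0.1429]
  T[1,:] = [+0.0000, +0.0230, -0.1390, -0.2015, +0.0918, +0.1990]
  T[2,:] = [+0.0000, -0.0161, +0.0274, +0.3169, -0.1697, +0.0183]
  T[3,:] = [+0.0000, -0.0533, -0.0311, +0.0484, -0.0920, -0.0135]
  T[4,:] = [+0.0000, +0.0282, -0.0126, -0.0000, -0.0584, -0.0850]
  T[5,:] = [+0.0000, -0.0592, -0.0159, +0.0837, +0.0102, +0.0607]
|λ(T)| sorted: 0.1831, 0.1081, 0.1081, 0.0957, 0.0957, 0.0000.
ρ = 0.1831; 0.1831 < 1, so it converges for any x₀.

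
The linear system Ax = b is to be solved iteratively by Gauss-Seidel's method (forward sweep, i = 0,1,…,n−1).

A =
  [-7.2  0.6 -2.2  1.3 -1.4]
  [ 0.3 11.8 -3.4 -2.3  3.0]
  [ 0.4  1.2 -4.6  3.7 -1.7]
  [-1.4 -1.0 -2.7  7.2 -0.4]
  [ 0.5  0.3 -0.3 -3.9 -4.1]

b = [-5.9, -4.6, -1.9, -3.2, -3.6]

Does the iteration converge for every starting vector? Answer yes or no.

Diagonal D = diag(-7.2, 11.8, -4.6, 7.2, -4.1); L, U strict lower/upper.
GS T = -(D+L)⁻¹U: row 0 first, T[0,2] = -(-2.2)/(-7.2) = -0.3056; later rows by forward substitution.
  T[0,:] = [+0.0000, +0.0833, -0.3056, +0.1806, -0.1944]
  T[1,:] = [+0.0000, -0.0021, +0.2959, +0.1903, -0.2493]
  T[2,:] = [+0.0000, +0.0067, +0.0506, +0.8697, -0.4515]
  T[3,:] = [+0.0000, +0.0184, +0.0007, +0.3877, -0.1862]
  T[4,:] = [+0.0000, -0.0080, -0.0200, -0.3965, +0.1682]
|roots of det(T-λI)|: 0.6150, 0.0899, 0.0899, 0.0263, 0.0000.
spectral radius ρ = 0.6150; 0.6150 < 1, so it converges for any x₀.

yes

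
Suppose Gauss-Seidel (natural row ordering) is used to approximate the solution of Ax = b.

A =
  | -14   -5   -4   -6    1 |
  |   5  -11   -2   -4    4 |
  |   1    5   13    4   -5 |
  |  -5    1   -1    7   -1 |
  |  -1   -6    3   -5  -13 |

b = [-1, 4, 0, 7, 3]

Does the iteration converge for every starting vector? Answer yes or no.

yes

A = D + L + U where D = diag(-14, -11, 13, 7, -13).
GS T = -(D+L)⁻¹U: row 0 first, T[0,1] = -(-5)/(-14) = -0.3571; later rows by forward substitution.
  T[0,:] = [+0.0000, -0.3571, -0.2857, -0.4286, +0.0714]
  T[1,:] = [+0.0000, -0.1623, -0.3117, -0.5584, +0.3961]
  T[2,:] = [+0.0000, +0.0899, +0.1419, -0.0599, +0.2268]
  T[3,:] = [+0.0000, -0.2191, -0.1393, -0.2349, +0.1697]
  T[4,:] = [+0.0000, +0.2074, +0.2521, +0.3672, -0.2012]
eigenvalue magnitudes: 0.8278, 0.1824, 0.1824, 0.0080, 0.0000.
ρ(T) = max|λ| = 0.8278; 0.8278 < 1, so it converges for any x₀.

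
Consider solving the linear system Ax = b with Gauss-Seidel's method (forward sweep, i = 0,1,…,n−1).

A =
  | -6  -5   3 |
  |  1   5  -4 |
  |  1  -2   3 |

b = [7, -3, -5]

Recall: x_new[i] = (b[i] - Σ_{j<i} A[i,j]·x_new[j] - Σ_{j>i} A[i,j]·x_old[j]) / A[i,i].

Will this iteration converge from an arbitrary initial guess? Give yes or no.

A = D + L + U where D = diag(-6, 5, 3).
GS T = -(D+L)⁻¹U: row 0 first, T[0,2] = -(3)/(-6) = +0.5000; later rows by forward substitution.
  T[0,:] = [+0.0000, -0.8333, +0.5000]
  T[1,:] = [+0.0000, +0.1667, +0.7000]
  T[2,:] = [+0.0000, +0.3889, +0.3000]
|λ(T)| sorted: 0.7593, 0.2927, 0.0000.
spectral radius ρ = 0.7593; 0.7593 < 1: convergent.

yes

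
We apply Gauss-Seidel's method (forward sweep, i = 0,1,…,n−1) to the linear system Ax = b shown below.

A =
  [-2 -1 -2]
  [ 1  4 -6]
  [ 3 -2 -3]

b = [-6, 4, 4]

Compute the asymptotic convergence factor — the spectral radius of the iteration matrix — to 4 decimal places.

A = D + L + U where D = diag(-2, 4, -3).
GS T = -(D+L)⁻¹U: row 0 first, T[0,2] = -(-2)/(-2) = -1.0000; later rows by forward substitution.
  T[0,:] = [+0.0000 -0.5000 -1.0000]
  T[1,:] = [+0.0000 +0.1250 +1.7500]
  T[2,:] = [+0.0000 -0.5833 -2.1667]
|roots of det(T-λI)|: 1.5613, 0.4804, 0.0000.
ρ = 1.5613; 1.5613 > 1: divergent.

1.5613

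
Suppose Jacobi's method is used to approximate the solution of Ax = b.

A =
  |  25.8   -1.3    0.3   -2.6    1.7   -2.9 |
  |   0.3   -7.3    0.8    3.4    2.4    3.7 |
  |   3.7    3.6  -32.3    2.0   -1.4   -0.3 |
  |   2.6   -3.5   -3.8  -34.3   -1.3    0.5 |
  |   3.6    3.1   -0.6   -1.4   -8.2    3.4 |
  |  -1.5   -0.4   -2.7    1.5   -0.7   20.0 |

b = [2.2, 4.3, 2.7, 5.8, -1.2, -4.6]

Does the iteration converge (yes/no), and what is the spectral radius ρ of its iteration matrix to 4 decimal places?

yes, ρ = 0.3602

Let D = diag(25.8, -7.3, -32.3, -34.3, -8.2, 20); L, U the strict triangles.
Jacobi T = -D⁻¹(L+U): T[5,3] = -(1.5)/(20) = -0.0750; T[5,5] = 0.
  T[0,:] = [+0.0000  +0.0504  -0.0116  +0.1008  -0.0659  +0.1124]
  T[1,:] = [+0.0411  +0.0000  +0.1096  +0.4658  +0.3288  +0.5068]
  T[2,:] = [+0.1146  +0.1115  +0.0000  +0.0619  -0.0433  -0.0093]
  T[3,:] = [+0.0758  -0.1020  -0.1108  +0.0000  -0.0379  +0.0146]
  T[4,:] = [+0.4390  +0.3780  -0.0732  -0.1707  +0.0000  +0.4146]
  T[5,:] = [+0.0750  +0.0200  +0.1350  -0.0750  +0.0350  +0.0000]
moduli |λ_i(T)| = 0.3602, 0.2846, 0.2846, 0.1950, 0.1760, 0.1760.
ρ(T) = max|λ| = 0.3602; 0.3602 < 1, so it converges for any x₀.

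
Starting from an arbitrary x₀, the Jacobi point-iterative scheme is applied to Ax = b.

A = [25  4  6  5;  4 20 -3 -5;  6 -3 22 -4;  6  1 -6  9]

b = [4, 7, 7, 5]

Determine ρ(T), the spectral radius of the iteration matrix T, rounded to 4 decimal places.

A = D + L + U where D = diag(25, 20, 22, 9).
T_J = -D⁻¹(L+U): T[1,2] = -(-3)/(20) = +0.1500; T[1,1] = 0.
  T[0,:] = [+0.0000, -0.1600, -0.2400, -0.2000]
  T[1,:] = [-0.2000, +0.0000, +0.1500, +0.2500]
  T[2,:] = [-0.2727, +0.1364, +0.0000, +0.1818]
  T[3,:] = [-0.6667, -0.1111, +0.6667, +0.0000]
|λ(T)| sorted: 0.7303, 0.2613, 0.2570, 0.2570.
ρ(T) = max|λ| = 0.7303; 0.7303 < 1, so it converges for any x₀.

0.7303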